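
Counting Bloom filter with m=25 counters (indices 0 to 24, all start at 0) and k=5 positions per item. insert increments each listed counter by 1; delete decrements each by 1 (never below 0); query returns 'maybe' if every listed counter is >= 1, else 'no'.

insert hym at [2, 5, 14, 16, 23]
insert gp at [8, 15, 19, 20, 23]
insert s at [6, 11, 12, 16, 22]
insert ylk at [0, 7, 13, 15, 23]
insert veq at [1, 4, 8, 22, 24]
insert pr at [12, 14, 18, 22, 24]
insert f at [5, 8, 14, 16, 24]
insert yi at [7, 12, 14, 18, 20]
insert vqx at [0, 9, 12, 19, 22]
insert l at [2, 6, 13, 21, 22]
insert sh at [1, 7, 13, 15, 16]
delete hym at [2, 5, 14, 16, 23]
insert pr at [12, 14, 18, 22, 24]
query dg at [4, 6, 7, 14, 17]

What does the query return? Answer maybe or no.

Step 1: insert hym at [2, 5, 14, 16, 23] -> counters=[0,0,1,0,0,1,0,0,0,0,0,0,0,0,1,0,1,0,0,0,0,0,0,1,0]
Step 2: insert gp at [8, 15, 19, 20, 23] -> counters=[0,0,1,0,0,1,0,0,1,0,0,0,0,0,1,1,1,0,0,1,1,0,0,2,0]
Step 3: insert s at [6, 11, 12, 16, 22] -> counters=[0,0,1,0,0,1,1,0,1,0,0,1,1,0,1,1,2,0,0,1,1,0,1,2,0]
Step 4: insert ylk at [0, 7, 13, 15, 23] -> counters=[1,0,1,0,0,1,1,1,1,0,0,1,1,1,1,2,2,0,0,1,1,0,1,3,0]
Step 5: insert veq at [1, 4, 8, 22, 24] -> counters=[1,1,1,0,1,1,1,1,2,0,0,1,1,1,1,2,2,0,0,1,1,0,2,3,1]
Step 6: insert pr at [12, 14, 18, 22, 24] -> counters=[1,1,1,0,1,1,1,1,2,0,0,1,2,1,2,2,2,0,1,1,1,0,3,3,2]
Step 7: insert f at [5, 8, 14, 16, 24] -> counters=[1,1,1,0,1,2,1,1,3,0,0,1,2,1,3,2,3,0,1,1,1,0,3,3,3]
Step 8: insert yi at [7, 12, 14, 18, 20] -> counters=[1,1,1,0,1,2,1,2,3,0,0,1,3,1,4,2,3,0,2,1,2,0,3,3,3]
Step 9: insert vqx at [0, 9, 12, 19, 22] -> counters=[2,1,1,0,1,2,1,2,3,1,0,1,4,1,4,2,3,0,2,2,2,0,4,3,3]
Step 10: insert l at [2, 6, 13, 21, 22] -> counters=[2,1,2,0,1,2,2,2,3,1,0,1,4,2,4,2,3,0,2,2,2,1,5,3,3]
Step 11: insert sh at [1, 7, 13, 15, 16] -> counters=[2,2,2,0,1,2,2,3,3,1,0,1,4,3,4,3,4,0,2,2,2,1,5,3,3]
Step 12: delete hym at [2, 5, 14, 16, 23] -> counters=[2,2,1,0,1,1,2,3,3,1,0,1,4,3,3,3,3,0,2,2,2,1,5,2,3]
Step 13: insert pr at [12, 14, 18, 22, 24] -> counters=[2,2,1,0,1,1,2,3,3,1,0,1,5,3,4,3,3,0,3,2,2,1,6,2,4]
Query dg: check counters[4]=1 counters[6]=2 counters[7]=3 counters[14]=4 counters[17]=0 -> no

Answer: no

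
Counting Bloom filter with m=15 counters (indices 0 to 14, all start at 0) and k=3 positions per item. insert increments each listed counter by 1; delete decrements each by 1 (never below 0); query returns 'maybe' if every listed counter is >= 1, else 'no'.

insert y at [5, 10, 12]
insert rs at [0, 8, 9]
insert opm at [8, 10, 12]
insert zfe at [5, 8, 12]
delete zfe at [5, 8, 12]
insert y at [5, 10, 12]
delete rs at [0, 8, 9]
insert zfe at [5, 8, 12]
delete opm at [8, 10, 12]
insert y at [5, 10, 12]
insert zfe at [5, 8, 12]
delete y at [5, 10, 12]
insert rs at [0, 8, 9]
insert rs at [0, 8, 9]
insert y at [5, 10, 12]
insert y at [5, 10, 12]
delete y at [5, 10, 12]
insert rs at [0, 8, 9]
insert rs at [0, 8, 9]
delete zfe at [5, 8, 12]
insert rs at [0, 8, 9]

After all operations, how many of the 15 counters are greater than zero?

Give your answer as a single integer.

Step 1: insert y at [5, 10, 12] -> counters=[0,0,0,0,0,1,0,0,0,0,1,0,1,0,0]
Step 2: insert rs at [0, 8, 9] -> counters=[1,0,0,0,0,1,0,0,1,1,1,0,1,0,0]
Step 3: insert opm at [8, 10, 12] -> counters=[1,0,0,0,0,1,0,0,2,1,2,0,2,0,0]
Step 4: insert zfe at [5, 8, 12] -> counters=[1,0,0,0,0,2,0,0,3,1,2,0,3,0,0]
Step 5: delete zfe at [5, 8, 12] -> counters=[1,0,0,0,0,1,0,0,2,1,2,0,2,0,0]
Step 6: insert y at [5, 10, 12] -> counters=[1,0,0,0,0,2,0,0,2,1,3,0,3,0,0]
Step 7: delete rs at [0, 8, 9] -> counters=[0,0,0,0,0,2,0,0,1,0,3,0,3,0,0]
Step 8: insert zfe at [5, 8, 12] -> counters=[0,0,0,0,0,3,0,0,2,0,3,0,4,0,0]
Step 9: delete opm at [8, 10, 12] -> counters=[0,0,0,0,0,3,0,0,1,0,2,0,3,0,0]
Step 10: insert y at [5, 10, 12] -> counters=[0,0,0,0,0,4,0,0,1,0,3,0,4,0,0]
Step 11: insert zfe at [5, 8, 12] -> counters=[0,0,0,0,0,5,0,0,2,0,3,0,5,0,0]
Step 12: delete y at [5, 10, 12] -> counters=[0,0,0,0,0,4,0,0,2,0,2,0,4,0,0]
Step 13: insert rs at [0, 8, 9] -> counters=[1,0,0,0,0,4,0,0,3,1,2,0,4,0,0]
Step 14: insert rs at [0, 8, 9] -> counters=[2,0,0,0,0,4,0,0,4,2,2,0,4,0,0]
Step 15: insert y at [5, 10, 12] -> counters=[2,0,0,0,0,5,0,0,4,2,3,0,5,0,0]
Step 16: insert y at [5, 10, 12] -> counters=[2,0,0,0,0,6,0,0,4,2,4,0,6,0,0]
Step 17: delete y at [5, 10, 12] -> counters=[2,0,0,0,0,5,0,0,4,2,3,0,5,0,0]
Step 18: insert rs at [0, 8, 9] -> counters=[3,0,0,0,0,5,0,0,5,3,3,0,5,0,0]
Step 19: insert rs at [0, 8, 9] -> counters=[4,0,0,0,0,5,0,0,6,4,3,0,5,0,0]
Step 20: delete zfe at [5, 8, 12] -> counters=[4,0,0,0,0,4,0,0,5,4,3,0,4,0,0]
Step 21: insert rs at [0, 8, 9] -> counters=[5,0,0,0,0,4,0,0,6,5,3,0,4,0,0]
Final counters=[5,0,0,0,0,4,0,0,6,5,3,0,4,0,0] -> 6 nonzero

Answer: 6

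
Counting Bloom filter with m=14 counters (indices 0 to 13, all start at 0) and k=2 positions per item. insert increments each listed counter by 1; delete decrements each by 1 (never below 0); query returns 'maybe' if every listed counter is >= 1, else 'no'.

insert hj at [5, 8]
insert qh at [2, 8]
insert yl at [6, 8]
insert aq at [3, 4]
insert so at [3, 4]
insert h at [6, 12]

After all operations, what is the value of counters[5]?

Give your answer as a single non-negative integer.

Step 1: insert hj at [5, 8] -> counters=[0,0,0,0,0,1,0,0,1,0,0,0,0,0]
Step 2: insert qh at [2, 8] -> counters=[0,0,1,0,0,1,0,0,2,0,0,0,0,0]
Step 3: insert yl at [6, 8] -> counters=[0,0,1,0,0,1,1,0,3,0,0,0,0,0]
Step 4: insert aq at [3, 4] -> counters=[0,0,1,1,1,1,1,0,3,0,0,0,0,0]
Step 5: insert so at [3, 4] -> counters=[0,0,1,2,2,1,1,0,3,0,0,0,0,0]
Step 6: insert h at [6, 12] -> counters=[0,0,1,2,2,1,2,0,3,0,0,0,1,0]
Final counters=[0,0,1,2,2,1,2,0,3,0,0,0,1,0] -> counters[5]=1

Answer: 1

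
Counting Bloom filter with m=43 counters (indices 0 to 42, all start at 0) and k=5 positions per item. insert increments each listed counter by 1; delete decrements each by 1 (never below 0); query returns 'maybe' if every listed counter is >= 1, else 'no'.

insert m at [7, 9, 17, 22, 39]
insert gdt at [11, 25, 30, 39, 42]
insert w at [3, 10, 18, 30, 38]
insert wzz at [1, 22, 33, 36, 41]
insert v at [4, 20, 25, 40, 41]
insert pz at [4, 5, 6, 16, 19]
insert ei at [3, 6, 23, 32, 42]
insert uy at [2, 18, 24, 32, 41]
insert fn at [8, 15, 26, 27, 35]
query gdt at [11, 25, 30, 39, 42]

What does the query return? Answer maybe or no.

Step 1: insert m at [7, 9, 17, 22, 39] -> counters=[0,0,0,0,0,0,0,1,0,1,0,0,0,0,0,0,0,1,0,0,0,0,1,0,0,0,0,0,0,0,0,0,0,0,0,0,0,0,0,1,0,0,0]
Step 2: insert gdt at [11, 25, 30, 39, 42] -> counters=[0,0,0,0,0,0,0,1,0,1,0,1,0,0,0,0,0,1,0,0,0,0,1,0,0,1,0,0,0,0,1,0,0,0,0,0,0,0,0,2,0,0,1]
Step 3: insert w at [3, 10, 18, 30, 38] -> counters=[0,0,0,1,0,0,0,1,0,1,1,1,0,0,0,0,0,1,1,0,0,0,1,0,0,1,0,0,0,0,2,0,0,0,0,0,0,0,1,2,0,0,1]
Step 4: insert wzz at [1, 22, 33, 36, 41] -> counters=[0,1,0,1,0,0,0,1,0,1,1,1,0,0,0,0,0,1,1,0,0,0,2,0,0,1,0,0,0,0,2,0,0,1,0,0,1,0,1,2,0,1,1]
Step 5: insert v at [4, 20, 25, 40, 41] -> counters=[0,1,0,1,1,0,0,1,0,1,1,1,0,0,0,0,0,1,1,0,1,0,2,0,0,2,0,0,0,0,2,0,0,1,0,0,1,0,1,2,1,2,1]
Step 6: insert pz at [4, 5, 6, 16, 19] -> counters=[0,1,0,1,2,1,1,1,0,1,1,1,0,0,0,0,1,1,1,1,1,0,2,0,0,2,0,0,0,0,2,0,0,1,0,0,1,0,1,2,1,2,1]
Step 7: insert ei at [3, 6, 23, 32, 42] -> counters=[0,1,0,2,2,1,2,1,0,1,1,1,0,0,0,0,1,1,1,1,1,0,2,1,0,2,0,0,0,0,2,0,1,1,0,0,1,0,1,2,1,2,2]
Step 8: insert uy at [2, 18, 24, 32, 41] -> counters=[0,1,1,2,2,1,2,1,0,1,1,1,0,0,0,0,1,1,2,1,1,0,2,1,1,2,0,0,0,0,2,0,2,1,0,0,1,0,1,2,1,3,2]
Step 9: insert fn at [8, 15, 26, 27, 35] -> counters=[0,1,1,2,2,1,2,1,1,1,1,1,0,0,0,1,1,1,2,1,1,0,2,1,1,2,1,1,0,0,2,0,2,1,0,1,1,0,1,2,1,3,2]
Query gdt: check counters[11]=1 counters[25]=2 counters[30]=2 counters[39]=2 counters[42]=2 -> maybe

Answer: maybe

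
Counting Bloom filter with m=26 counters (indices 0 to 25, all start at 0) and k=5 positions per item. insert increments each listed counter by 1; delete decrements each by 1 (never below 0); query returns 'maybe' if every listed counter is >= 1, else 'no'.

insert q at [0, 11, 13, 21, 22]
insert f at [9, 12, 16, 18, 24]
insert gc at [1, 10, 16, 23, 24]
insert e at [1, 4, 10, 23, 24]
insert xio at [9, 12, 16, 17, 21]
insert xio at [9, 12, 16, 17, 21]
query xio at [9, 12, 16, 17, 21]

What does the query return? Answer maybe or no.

Answer: maybe

Derivation:
Step 1: insert q at [0, 11, 13, 21, 22] -> counters=[1,0,0,0,0,0,0,0,0,0,0,1,0,1,0,0,0,0,0,0,0,1,1,0,0,0]
Step 2: insert f at [9, 12, 16, 18, 24] -> counters=[1,0,0,0,0,0,0,0,0,1,0,1,1,1,0,0,1,0,1,0,0,1,1,0,1,0]
Step 3: insert gc at [1, 10, 16, 23, 24] -> counters=[1,1,0,0,0,0,0,0,0,1,1,1,1,1,0,0,2,0,1,0,0,1,1,1,2,0]
Step 4: insert e at [1, 4, 10, 23, 24] -> counters=[1,2,0,0,1,0,0,0,0,1,2,1,1,1,0,0,2,0,1,0,0,1,1,2,3,0]
Step 5: insert xio at [9, 12, 16, 17, 21] -> counters=[1,2,0,0,1,0,0,0,0,2,2,1,2,1,0,0,3,1,1,0,0,2,1,2,3,0]
Step 6: insert xio at [9, 12, 16, 17, 21] -> counters=[1,2,0,0,1,0,0,0,0,3,2,1,3,1,0,0,4,2,1,0,0,3,1,2,3,0]
Query xio: check counters[9]=3 counters[12]=3 counters[16]=4 counters[17]=2 counters[21]=3 -> maybe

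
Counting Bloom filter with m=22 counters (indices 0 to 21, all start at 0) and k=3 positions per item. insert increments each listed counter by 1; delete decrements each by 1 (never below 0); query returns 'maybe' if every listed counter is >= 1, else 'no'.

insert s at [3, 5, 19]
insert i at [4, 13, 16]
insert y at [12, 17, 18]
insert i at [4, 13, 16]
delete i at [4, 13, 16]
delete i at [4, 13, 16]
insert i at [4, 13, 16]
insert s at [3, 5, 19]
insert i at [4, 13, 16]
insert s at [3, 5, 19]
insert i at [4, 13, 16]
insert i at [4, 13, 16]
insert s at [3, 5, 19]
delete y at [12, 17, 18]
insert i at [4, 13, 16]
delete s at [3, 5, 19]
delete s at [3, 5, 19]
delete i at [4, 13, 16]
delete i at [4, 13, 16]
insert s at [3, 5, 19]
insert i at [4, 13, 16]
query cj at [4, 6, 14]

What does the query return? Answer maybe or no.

Step 1: insert s at [3, 5, 19] -> counters=[0,0,0,1,0,1,0,0,0,0,0,0,0,0,0,0,0,0,0,1,0,0]
Step 2: insert i at [4, 13, 16] -> counters=[0,0,0,1,1,1,0,0,0,0,0,0,0,1,0,0,1,0,0,1,0,0]
Step 3: insert y at [12, 17, 18] -> counters=[0,0,0,1,1,1,0,0,0,0,0,0,1,1,0,0,1,1,1,1,0,0]
Step 4: insert i at [4, 13, 16] -> counters=[0,0,0,1,2,1,0,0,0,0,0,0,1,2,0,0,2,1,1,1,0,0]
Step 5: delete i at [4, 13, 16] -> counters=[0,0,0,1,1,1,0,0,0,0,0,0,1,1,0,0,1,1,1,1,0,0]
Step 6: delete i at [4, 13, 16] -> counters=[0,0,0,1,0,1,0,0,0,0,0,0,1,0,0,0,0,1,1,1,0,0]
Step 7: insert i at [4, 13, 16] -> counters=[0,0,0,1,1,1,0,0,0,0,0,0,1,1,0,0,1,1,1,1,0,0]
Step 8: insert s at [3, 5, 19] -> counters=[0,0,0,2,1,2,0,0,0,0,0,0,1,1,0,0,1,1,1,2,0,0]
Step 9: insert i at [4, 13, 16] -> counters=[0,0,0,2,2,2,0,0,0,0,0,0,1,2,0,0,2,1,1,2,0,0]
Step 10: insert s at [3, 5, 19] -> counters=[0,0,0,3,2,3,0,0,0,0,0,0,1,2,0,0,2,1,1,3,0,0]
Step 11: insert i at [4, 13, 16] -> counters=[0,0,0,3,3,3,0,0,0,0,0,0,1,3,0,0,3,1,1,3,0,0]
Step 12: insert i at [4, 13, 16] -> counters=[0,0,0,3,4,3,0,0,0,0,0,0,1,4,0,0,4,1,1,3,0,0]
Step 13: insert s at [3, 5, 19] -> counters=[0,0,0,4,4,4,0,0,0,0,0,0,1,4,0,0,4,1,1,4,0,0]
Step 14: delete y at [12, 17, 18] -> counters=[0,0,0,4,4,4,0,0,0,0,0,0,0,4,0,0,4,0,0,4,0,0]
Step 15: insert i at [4, 13, 16] -> counters=[0,0,0,4,5,4,0,0,0,0,0,0,0,5,0,0,5,0,0,4,0,0]
Step 16: delete s at [3, 5, 19] -> counters=[0,0,0,3,5,3,0,0,0,0,0,0,0,5,0,0,5,0,0,3,0,0]
Step 17: delete s at [3, 5, 19] -> counters=[0,0,0,2,5,2,0,0,0,0,0,0,0,5,0,0,5,0,0,2,0,0]
Step 18: delete i at [4, 13, 16] -> counters=[0,0,0,2,4,2,0,0,0,0,0,0,0,4,0,0,4,0,0,2,0,0]
Step 19: delete i at [4, 13, 16] -> counters=[0,0,0,2,3,2,0,0,0,0,0,0,0,3,0,0,3,0,0,2,0,0]
Step 20: insert s at [3, 5, 19] -> counters=[0,0,0,3,3,3,0,0,0,0,0,0,0,3,0,0,3,0,0,3,0,0]
Step 21: insert i at [4, 13, 16] -> counters=[0,0,0,3,4,3,0,0,0,0,0,0,0,4,0,0,4,0,0,3,0,0]
Query cj: check counters[4]=4 counters[6]=0 counters[14]=0 -> no

Answer: no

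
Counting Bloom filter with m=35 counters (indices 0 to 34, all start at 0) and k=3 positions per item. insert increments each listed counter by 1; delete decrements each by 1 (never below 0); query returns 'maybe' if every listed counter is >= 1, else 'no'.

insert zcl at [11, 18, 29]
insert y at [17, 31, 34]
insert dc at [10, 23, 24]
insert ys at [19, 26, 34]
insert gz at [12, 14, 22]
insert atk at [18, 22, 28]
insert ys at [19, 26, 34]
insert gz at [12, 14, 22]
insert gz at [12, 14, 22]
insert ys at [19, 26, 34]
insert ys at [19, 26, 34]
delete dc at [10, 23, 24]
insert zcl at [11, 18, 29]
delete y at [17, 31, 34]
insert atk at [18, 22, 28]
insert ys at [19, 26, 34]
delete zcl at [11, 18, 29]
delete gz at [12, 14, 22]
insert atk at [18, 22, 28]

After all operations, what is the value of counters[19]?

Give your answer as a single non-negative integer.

Step 1: insert zcl at [11, 18, 29] -> counters=[0,0,0,0,0,0,0,0,0,0,0,1,0,0,0,0,0,0,1,0,0,0,0,0,0,0,0,0,0,1,0,0,0,0,0]
Step 2: insert y at [17, 31, 34] -> counters=[0,0,0,0,0,0,0,0,0,0,0,1,0,0,0,0,0,1,1,0,0,0,0,0,0,0,0,0,0,1,0,1,0,0,1]
Step 3: insert dc at [10, 23, 24] -> counters=[0,0,0,0,0,0,0,0,0,0,1,1,0,0,0,0,0,1,1,0,0,0,0,1,1,0,0,0,0,1,0,1,0,0,1]
Step 4: insert ys at [19, 26, 34] -> counters=[0,0,0,0,0,0,0,0,0,0,1,1,0,0,0,0,0,1,1,1,0,0,0,1,1,0,1,0,0,1,0,1,0,0,2]
Step 5: insert gz at [12, 14, 22] -> counters=[0,0,0,0,0,0,0,0,0,0,1,1,1,0,1,0,0,1,1,1,0,0,1,1,1,0,1,0,0,1,0,1,0,0,2]
Step 6: insert atk at [18, 22, 28] -> counters=[0,0,0,0,0,0,0,0,0,0,1,1,1,0,1,0,0,1,2,1,0,0,2,1,1,0,1,0,1,1,0,1,0,0,2]
Step 7: insert ys at [19, 26, 34] -> counters=[0,0,0,0,0,0,0,0,0,0,1,1,1,0,1,0,0,1,2,2,0,0,2,1,1,0,2,0,1,1,0,1,0,0,3]
Step 8: insert gz at [12, 14, 22] -> counters=[0,0,0,0,0,0,0,0,0,0,1,1,2,0,2,0,0,1,2,2,0,0,3,1,1,0,2,0,1,1,0,1,0,0,3]
Step 9: insert gz at [12, 14, 22] -> counters=[0,0,0,0,0,0,0,0,0,0,1,1,3,0,3,0,0,1,2,2,0,0,4,1,1,0,2,0,1,1,0,1,0,0,3]
Step 10: insert ys at [19, 26, 34] -> counters=[0,0,0,0,0,0,0,0,0,0,1,1,3,0,3,0,0,1,2,3,0,0,4,1,1,0,3,0,1,1,0,1,0,0,4]
Step 11: insert ys at [19, 26, 34] -> counters=[0,0,0,0,0,0,0,0,0,0,1,1,3,0,3,0,0,1,2,4,0,0,4,1,1,0,4,0,1,1,0,1,0,0,5]
Step 12: delete dc at [10, 23, 24] -> counters=[0,0,0,0,0,0,0,0,0,0,0,1,3,0,3,0,0,1,2,4,0,0,4,0,0,0,4,0,1,1,0,1,0,0,5]
Step 13: insert zcl at [11, 18, 29] -> counters=[0,0,0,0,0,0,0,0,0,0,0,2,3,0,3,0,0,1,3,4,0,0,4,0,0,0,4,0,1,2,0,1,0,0,5]
Step 14: delete y at [17, 31, 34] -> counters=[0,0,0,0,0,0,0,0,0,0,0,2,3,0,3,0,0,0,3,4,0,0,4,0,0,0,4,0,1,2,0,0,0,0,4]
Step 15: insert atk at [18, 22, 28] -> counters=[0,0,0,0,0,0,0,0,0,0,0,2,3,0,3,0,0,0,4,4,0,0,5,0,0,0,4,0,2,2,0,0,0,0,4]
Step 16: insert ys at [19, 26, 34] -> counters=[0,0,0,0,0,0,0,0,0,0,0,2,3,0,3,0,0,0,4,5,0,0,5,0,0,0,5,0,2,2,0,0,0,0,5]
Step 17: delete zcl at [11, 18, 29] -> counters=[0,0,0,0,0,0,0,0,0,0,0,1,3,0,3,0,0,0,3,5,0,0,5,0,0,0,5,0,2,1,0,0,0,0,5]
Step 18: delete gz at [12, 14, 22] -> counters=[0,0,0,0,0,0,0,0,0,0,0,1,2,0,2,0,0,0,3,5,0,0,4,0,0,0,5,0,2,1,0,0,0,0,5]
Step 19: insert atk at [18, 22, 28] -> counters=[0,0,0,0,0,0,0,0,0,0,0,1,2,0,2,0,0,0,4,5,0,0,5,0,0,0,5,0,3,1,0,0,0,0,5]
Final counters=[0,0,0,0,0,0,0,0,0,0,0,1,2,0,2,0,0,0,4,5,0,0,5,0,0,0,5,0,3,1,0,0,0,0,5] -> counters[19]=5

Answer: 5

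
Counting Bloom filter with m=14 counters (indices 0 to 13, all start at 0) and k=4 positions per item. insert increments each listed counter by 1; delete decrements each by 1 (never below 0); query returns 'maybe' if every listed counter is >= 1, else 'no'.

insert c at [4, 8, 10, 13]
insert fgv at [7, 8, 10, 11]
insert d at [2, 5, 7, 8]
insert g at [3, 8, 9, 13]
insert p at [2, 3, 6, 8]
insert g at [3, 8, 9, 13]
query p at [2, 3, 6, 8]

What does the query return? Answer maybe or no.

Answer: maybe

Derivation:
Step 1: insert c at [4, 8, 10, 13] -> counters=[0,0,0,0,1,0,0,0,1,0,1,0,0,1]
Step 2: insert fgv at [7, 8, 10, 11] -> counters=[0,0,0,0,1,0,0,1,2,0,2,1,0,1]
Step 3: insert d at [2, 5, 7, 8] -> counters=[0,0,1,0,1,1,0,2,3,0,2,1,0,1]
Step 4: insert g at [3, 8, 9, 13] -> counters=[0,0,1,1,1,1,0,2,4,1,2,1,0,2]
Step 5: insert p at [2, 3, 6, 8] -> counters=[0,0,2,2,1,1,1,2,5,1,2,1,0,2]
Step 6: insert g at [3, 8, 9, 13] -> counters=[0,0,2,3,1,1,1,2,6,2,2,1,0,3]
Query p: check counters[2]=2 counters[3]=3 counters[6]=1 counters[8]=6 -> maybe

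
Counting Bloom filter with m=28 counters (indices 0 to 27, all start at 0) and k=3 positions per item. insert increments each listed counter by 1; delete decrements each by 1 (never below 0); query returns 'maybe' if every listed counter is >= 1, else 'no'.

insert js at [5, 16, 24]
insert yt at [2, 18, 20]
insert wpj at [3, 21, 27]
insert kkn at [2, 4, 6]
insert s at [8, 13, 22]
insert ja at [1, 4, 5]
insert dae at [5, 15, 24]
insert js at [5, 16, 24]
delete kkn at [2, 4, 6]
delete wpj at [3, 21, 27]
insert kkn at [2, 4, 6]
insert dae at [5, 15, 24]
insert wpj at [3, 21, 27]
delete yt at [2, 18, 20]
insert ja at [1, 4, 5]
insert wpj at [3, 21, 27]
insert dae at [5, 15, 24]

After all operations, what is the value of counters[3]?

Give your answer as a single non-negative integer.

Answer: 2

Derivation:
Step 1: insert js at [5, 16, 24] -> counters=[0,0,0,0,0,1,0,0,0,0,0,0,0,0,0,0,1,0,0,0,0,0,0,0,1,0,0,0]
Step 2: insert yt at [2, 18, 20] -> counters=[0,0,1,0,0,1,0,0,0,0,0,0,0,0,0,0,1,0,1,0,1,0,0,0,1,0,0,0]
Step 3: insert wpj at [3, 21, 27] -> counters=[0,0,1,1,0,1,0,0,0,0,0,0,0,0,0,0,1,0,1,0,1,1,0,0,1,0,0,1]
Step 4: insert kkn at [2, 4, 6] -> counters=[0,0,2,1,1,1,1,0,0,0,0,0,0,0,0,0,1,0,1,0,1,1,0,0,1,0,0,1]
Step 5: insert s at [8, 13, 22] -> counters=[0,0,2,1,1,1,1,0,1,0,0,0,0,1,0,0,1,0,1,0,1,1,1,0,1,0,0,1]
Step 6: insert ja at [1, 4, 5] -> counters=[0,1,2,1,2,2,1,0,1,0,0,0,0,1,0,0,1,0,1,0,1,1,1,0,1,0,0,1]
Step 7: insert dae at [5, 15, 24] -> counters=[0,1,2,1,2,3,1,0,1,0,0,0,0,1,0,1,1,0,1,0,1,1,1,0,2,0,0,1]
Step 8: insert js at [5, 16, 24] -> counters=[0,1,2,1,2,4,1,0,1,0,0,0,0,1,0,1,2,0,1,0,1,1,1,0,3,0,0,1]
Step 9: delete kkn at [2, 4, 6] -> counters=[0,1,1,1,1,4,0,0,1,0,0,0,0,1,0,1,2,0,1,0,1,1,1,0,3,0,0,1]
Step 10: delete wpj at [3, 21, 27] -> counters=[0,1,1,0,1,4,0,0,1,0,0,0,0,1,0,1,2,0,1,0,1,0,1,0,3,0,0,0]
Step 11: insert kkn at [2, 4, 6] -> counters=[0,1,2,0,2,4,1,0,1,0,0,0,0,1,0,1,2,0,1,0,1,0,1,0,3,0,0,0]
Step 12: insert dae at [5, 15, 24] -> counters=[0,1,2,0,2,5,1,0,1,0,0,0,0,1,0,2,2,0,1,0,1,0,1,0,4,0,0,0]
Step 13: insert wpj at [3, 21, 27] -> counters=[0,1,2,1,2,5,1,0,1,0,0,0,0,1,0,2,2,0,1,0,1,1,1,0,4,0,0,1]
Step 14: delete yt at [2, 18, 20] -> counters=[0,1,1,1,2,5,1,0,1,0,0,0,0,1,0,2,2,0,0,0,0,1,1,0,4,0,0,1]
Step 15: insert ja at [1, 4, 5] -> counters=[0,2,1,1,3,6,1,0,1,0,0,0,0,1,0,2,2,0,0,0,0,1,1,0,4,0,0,1]
Step 16: insert wpj at [3, 21, 27] -> counters=[0,2,1,2,3,6,1,0,1,0,0,0,0,1,0,2,2,0,0,0,0,2,1,0,4,0,0,2]
Step 17: insert dae at [5, 15, 24] -> counters=[0,2,1,2,3,7,1,0,1,0,0,0,0,1,0,3,2,0,0,0,0,2,1,0,5,0,0,2]
Final counters=[0,2,1,2,3,7,1,0,1,0,0,0,0,1,0,3,2,0,0,0,0,2,1,0,5,0,0,2] -> counters[3]=2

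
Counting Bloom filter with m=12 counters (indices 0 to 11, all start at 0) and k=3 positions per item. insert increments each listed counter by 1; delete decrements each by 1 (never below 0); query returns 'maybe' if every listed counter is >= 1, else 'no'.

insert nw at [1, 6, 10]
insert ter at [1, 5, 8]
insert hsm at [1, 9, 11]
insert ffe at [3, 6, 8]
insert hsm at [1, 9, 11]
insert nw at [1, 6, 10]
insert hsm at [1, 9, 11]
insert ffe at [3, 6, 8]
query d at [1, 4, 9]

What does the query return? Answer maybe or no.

Step 1: insert nw at [1, 6, 10] -> counters=[0,1,0,0,0,0,1,0,0,0,1,0]
Step 2: insert ter at [1, 5, 8] -> counters=[0,2,0,0,0,1,1,0,1,0,1,0]
Step 3: insert hsm at [1, 9, 11] -> counters=[0,3,0,0,0,1,1,0,1,1,1,1]
Step 4: insert ffe at [3, 6, 8] -> counters=[0,3,0,1,0,1,2,0,2,1,1,1]
Step 5: insert hsm at [1, 9, 11] -> counters=[0,4,0,1,0,1,2,0,2,2,1,2]
Step 6: insert nw at [1, 6, 10] -> counters=[0,5,0,1,0,1,3,0,2,2,2,2]
Step 7: insert hsm at [1, 9, 11] -> counters=[0,6,0,1,0,1,3,0,2,3,2,3]
Step 8: insert ffe at [3, 6, 8] -> counters=[0,6,0,2,0,1,4,0,3,3,2,3]
Query d: check counters[1]=6 counters[4]=0 counters[9]=3 -> no

Answer: no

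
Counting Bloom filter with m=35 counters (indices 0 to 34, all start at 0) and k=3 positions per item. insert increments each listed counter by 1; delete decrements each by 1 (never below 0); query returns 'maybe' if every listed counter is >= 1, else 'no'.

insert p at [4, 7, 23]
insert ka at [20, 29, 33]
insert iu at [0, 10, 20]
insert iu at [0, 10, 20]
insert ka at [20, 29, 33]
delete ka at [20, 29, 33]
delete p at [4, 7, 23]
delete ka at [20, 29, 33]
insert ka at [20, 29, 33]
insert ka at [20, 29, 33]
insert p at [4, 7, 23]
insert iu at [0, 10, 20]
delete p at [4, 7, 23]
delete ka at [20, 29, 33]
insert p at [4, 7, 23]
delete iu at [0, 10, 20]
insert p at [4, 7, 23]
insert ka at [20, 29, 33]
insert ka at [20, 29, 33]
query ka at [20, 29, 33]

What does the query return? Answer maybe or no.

Answer: maybe

Derivation:
Step 1: insert p at [4, 7, 23] -> counters=[0,0,0,0,1,0,0,1,0,0,0,0,0,0,0,0,0,0,0,0,0,0,0,1,0,0,0,0,0,0,0,0,0,0,0]
Step 2: insert ka at [20, 29, 33] -> counters=[0,0,0,0,1,0,0,1,0,0,0,0,0,0,0,0,0,0,0,0,1,0,0,1,0,0,0,0,0,1,0,0,0,1,0]
Step 3: insert iu at [0, 10, 20] -> counters=[1,0,0,0,1,0,0,1,0,0,1,0,0,0,0,0,0,0,0,0,2,0,0,1,0,0,0,0,0,1,0,0,0,1,0]
Step 4: insert iu at [0, 10, 20] -> counters=[2,0,0,0,1,0,0,1,0,0,2,0,0,0,0,0,0,0,0,0,3,0,0,1,0,0,0,0,0,1,0,0,0,1,0]
Step 5: insert ka at [20, 29, 33] -> counters=[2,0,0,0,1,0,0,1,0,0,2,0,0,0,0,0,0,0,0,0,4,0,0,1,0,0,0,0,0,2,0,0,0,2,0]
Step 6: delete ka at [20, 29, 33] -> counters=[2,0,0,0,1,0,0,1,0,0,2,0,0,0,0,0,0,0,0,0,3,0,0,1,0,0,0,0,0,1,0,0,0,1,0]
Step 7: delete p at [4, 7, 23] -> counters=[2,0,0,0,0,0,0,0,0,0,2,0,0,0,0,0,0,0,0,0,3,0,0,0,0,0,0,0,0,1,0,0,0,1,0]
Step 8: delete ka at [20, 29, 33] -> counters=[2,0,0,0,0,0,0,0,0,0,2,0,0,0,0,0,0,0,0,0,2,0,0,0,0,0,0,0,0,0,0,0,0,0,0]
Step 9: insert ka at [20, 29, 33] -> counters=[2,0,0,0,0,0,0,0,0,0,2,0,0,0,0,0,0,0,0,0,3,0,0,0,0,0,0,0,0,1,0,0,0,1,0]
Step 10: insert ka at [20, 29, 33] -> counters=[2,0,0,0,0,0,0,0,0,0,2,0,0,0,0,0,0,0,0,0,4,0,0,0,0,0,0,0,0,2,0,0,0,2,0]
Step 11: insert p at [4, 7, 23] -> counters=[2,0,0,0,1,0,0,1,0,0,2,0,0,0,0,0,0,0,0,0,4,0,0,1,0,0,0,0,0,2,0,0,0,2,0]
Step 12: insert iu at [0, 10, 20] -> counters=[3,0,0,0,1,0,0,1,0,0,3,0,0,0,0,0,0,0,0,0,5,0,0,1,0,0,0,0,0,2,0,0,0,2,0]
Step 13: delete p at [4, 7, 23] -> counters=[3,0,0,0,0,0,0,0,0,0,3,0,0,0,0,0,0,0,0,0,5,0,0,0,0,0,0,0,0,2,0,0,0,2,0]
Step 14: delete ka at [20, 29, 33] -> counters=[3,0,0,0,0,0,0,0,0,0,3,0,0,0,0,0,0,0,0,0,4,0,0,0,0,0,0,0,0,1,0,0,0,1,0]
Step 15: insert p at [4, 7, 23] -> counters=[3,0,0,0,1,0,0,1,0,0,3,0,0,0,0,0,0,0,0,0,4,0,0,1,0,0,0,0,0,1,0,0,0,1,0]
Step 16: delete iu at [0, 10, 20] -> counters=[2,0,0,0,1,0,0,1,0,0,2,0,0,0,0,0,0,0,0,0,3,0,0,1,0,0,0,0,0,1,0,0,0,1,0]
Step 17: insert p at [4, 7, 23] -> counters=[2,0,0,0,2,0,0,2,0,0,2,0,0,0,0,0,0,0,0,0,3,0,0,2,0,0,0,0,0,1,0,0,0,1,0]
Step 18: insert ka at [20, 29, 33] -> counters=[2,0,0,0,2,0,0,2,0,0,2,0,0,0,0,0,0,0,0,0,4,0,0,2,0,0,0,0,0,2,0,0,0,2,0]
Step 19: insert ka at [20, 29, 33] -> counters=[2,0,0,0,2,0,0,2,0,0,2,0,0,0,0,0,0,0,0,0,5,0,0,2,0,0,0,0,0,3,0,0,0,3,0]
Query ka: check counters[20]=5 counters[29]=3 counters[33]=3 -> maybe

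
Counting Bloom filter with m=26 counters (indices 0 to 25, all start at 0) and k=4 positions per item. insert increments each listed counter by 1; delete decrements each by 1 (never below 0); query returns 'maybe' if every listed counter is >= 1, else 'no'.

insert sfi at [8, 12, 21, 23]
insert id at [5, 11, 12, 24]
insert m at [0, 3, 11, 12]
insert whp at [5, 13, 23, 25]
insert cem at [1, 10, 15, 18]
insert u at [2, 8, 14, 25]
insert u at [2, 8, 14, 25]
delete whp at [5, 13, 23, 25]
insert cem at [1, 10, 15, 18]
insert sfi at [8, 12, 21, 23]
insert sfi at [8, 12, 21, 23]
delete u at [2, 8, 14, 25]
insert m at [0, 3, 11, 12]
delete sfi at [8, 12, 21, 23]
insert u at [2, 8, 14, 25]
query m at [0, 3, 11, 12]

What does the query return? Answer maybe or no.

Answer: maybe

Derivation:
Step 1: insert sfi at [8, 12, 21, 23] -> counters=[0,0,0,0,0,0,0,0,1,0,0,0,1,0,0,0,0,0,0,0,0,1,0,1,0,0]
Step 2: insert id at [5, 11, 12, 24] -> counters=[0,0,0,0,0,1,0,0,1,0,0,1,2,0,0,0,0,0,0,0,0,1,0,1,1,0]
Step 3: insert m at [0, 3, 11, 12] -> counters=[1,0,0,1,0,1,0,0,1,0,0,2,3,0,0,0,0,0,0,0,0,1,0,1,1,0]
Step 4: insert whp at [5, 13, 23, 25] -> counters=[1,0,0,1,0,2,0,0,1,0,0,2,3,1,0,0,0,0,0,0,0,1,0,2,1,1]
Step 5: insert cem at [1, 10, 15, 18] -> counters=[1,1,0,1,0,2,0,0,1,0,1,2,3,1,0,1,0,0,1,0,0,1,0,2,1,1]
Step 6: insert u at [2, 8, 14, 25] -> counters=[1,1,1,1,0,2,0,0,2,0,1,2,3,1,1,1,0,0,1,0,0,1,0,2,1,2]
Step 7: insert u at [2, 8, 14, 25] -> counters=[1,1,2,1,0,2,0,0,3,0,1,2,3,1,2,1,0,0,1,0,0,1,0,2,1,3]
Step 8: delete whp at [5, 13, 23, 25] -> counters=[1,1,2,1,0,1,0,0,3,0,1,2,3,0,2,1,0,0,1,0,0,1,0,1,1,2]
Step 9: insert cem at [1, 10, 15, 18] -> counters=[1,2,2,1,0,1,0,0,3,0,2,2,3,0,2,2,0,0,2,0,0,1,0,1,1,2]
Step 10: insert sfi at [8, 12, 21, 23] -> counters=[1,2,2,1,0,1,0,0,4,0,2,2,4,0,2,2,0,0,2,0,0,2,0,2,1,2]
Step 11: insert sfi at [8, 12, 21, 23] -> counters=[1,2,2,1,0,1,0,0,5,0,2,2,5,0,2,2,0,0,2,0,0,3,0,3,1,2]
Step 12: delete u at [2, 8, 14, 25] -> counters=[1,2,1,1,0,1,0,0,4,0,2,2,5,0,1,2,0,0,2,0,0,3,0,3,1,1]
Step 13: insert m at [0, 3, 11, 12] -> counters=[2,2,1,2,0,1,0,0,4,0,2,3,6,0,1,2,0,0,2,0,0,3,0,3,1,1]
Step 14: delete sfi at [8, 12, 21, 23] -> counters=[2,2,1,2,0,1,0,0,3,0,2,3,5,0,1,2,0,0,2,0,0,2,0,2,1,1]
Step 15: insert u at [2, 8, 14, 25] -> counters=[2,2,2,2,0,1,0,0,4,0,2,3,5,0,2,2,0,0,2,0,0,2,0,2,1,2]
Query m: check counters[0]=2 counters[3]=2 counters[11]=3 counters[12]=5 -> maybe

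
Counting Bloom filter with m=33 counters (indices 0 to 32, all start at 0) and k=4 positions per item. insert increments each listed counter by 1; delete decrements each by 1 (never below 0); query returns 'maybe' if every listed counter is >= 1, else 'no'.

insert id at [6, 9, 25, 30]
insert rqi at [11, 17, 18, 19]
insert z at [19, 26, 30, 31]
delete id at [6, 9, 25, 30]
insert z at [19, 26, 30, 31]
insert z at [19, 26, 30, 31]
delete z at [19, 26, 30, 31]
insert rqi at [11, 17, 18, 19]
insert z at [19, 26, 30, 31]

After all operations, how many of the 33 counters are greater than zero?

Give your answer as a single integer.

Step 1: insert id at [6, 9, 25, 30] -> counters=[0,0,0,0,0,0,1,0,0,1,0,0,0,0,0,0,0,0,0,0,0,0,0,0,0,1,0,0,0,0,1,0,0]
Step 2: insert rqi at [11, 17, 18, 19] -> counters=[0,0,0,0,0,0,1,0,0,1,0,1,0,0,0,0,0,1,1,1,0,0,0,0,0,1,0,0,0,0,1,0,0]
Step 3: insert z at [19, 26, 30, 31] -> counters=[0,0,0,0,0,0,1,0,0,1,0,1,0,0,0,0,0,1,1,2,0,0,0,0,0,1,1,0,0,0,2,1,0]
Step 4: delete id at [6, 9, 25, 30] -> counters=[0,0,0,0,0,0,0,0,0,0,0,1,0,0,0,0,0,1,1,2,0,0,0,0,0,0,1,0,0,0,1,1,0]
Step 5: insert z at [19, 26, 30, 31] -> counters=[0,0,0,0,0,0,0,0,0,0,0,1,0,0,0,0,0,1,1,3,0,0,0,0,0,0,2,0,0,0,2,2,0]
Step 6: insert z at [19, 26, 30, 31] -> counters=[0,0,0,0,0,0,0,0,0,0,0,1,0,0,0,0,0,1,1,4,0,0,0,0,0,0,3,0,0,0,3,3,0]
Step 7: delete z at [19, 26, 30, 31] -> counters=[0,0,0,0,0,0,0,0,0,0,0,1,0,0,0,0,0,1,1,3,0,0,0,0,0,0,2,0,0,0,2,2,0]
Step 8: insert rqi at [11, 17, 18, 19] -> counters=[0,0,0,0,0,0,0,0,0,0,0,2,0,0,0,0,0,2,2,4,0,0,0,0,0,0,2,0,0,0,2,2,0]
Step 9: insert z at [19, 26, 30, 31] -> counters=[0,0,0,0,0,0,0,0,0,0,0,2,0,0,0,0,0,2,2,5,0,0,0,0,0,0,3,0,0,0,3,3,0]
Final counters=[0,0,0,0,0,0,0,0,0,0,0,2,0,0,0,0,0,2,2,5,0,0,0,0,0,0,3,0,0,0,3,3,0] -> 7 nonzero

Answer: 7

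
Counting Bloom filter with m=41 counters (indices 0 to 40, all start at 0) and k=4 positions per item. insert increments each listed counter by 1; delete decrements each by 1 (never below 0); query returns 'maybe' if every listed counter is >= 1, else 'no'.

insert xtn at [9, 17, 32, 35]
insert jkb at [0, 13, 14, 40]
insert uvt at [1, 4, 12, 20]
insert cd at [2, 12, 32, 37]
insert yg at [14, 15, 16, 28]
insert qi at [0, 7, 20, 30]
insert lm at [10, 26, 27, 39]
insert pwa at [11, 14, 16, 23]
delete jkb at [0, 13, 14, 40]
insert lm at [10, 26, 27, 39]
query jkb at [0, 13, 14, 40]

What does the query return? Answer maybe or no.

Answer: no

Derivation:
Step 1: insert xtn at [9, 17, 32, 35] -> counters=[0,0,0,0,0,0,0,0,0,1,0,0,0,0,0,0,0,1,0,0,0,0,0,0,0,0,0,0,0,0,0,0,1,0,0,1,0,0,0,0,0]
Step 2: insert jkb at [0, 13, 14, 40] -> counters=[1,0,0,0,0,0,0,0,0,1,0,0,0,1,1,0,0,1,0,0,0,0,0,0,0,0,0,0,0,0,0,0,1,0,0,1,0,0,0,0,1]
Step 3: insert uvt at [1, 4, 12, 20] -> counters=[1,1,0,0,1,0,0,0,0,1,0,0,1,1,1,0,0,1,0,0,1,0,0,0,0,0,0,0,0,0,0,0,1,0,0,1,0,0,0,0,1]
Step 4: insert cd at [2, 12, 32, 37] -> counters=[1,1,1,0,1,0,0,0,0,1,0,0,2,1,1,0,0,1,0,0,1,0,0,0,0,0,0,0,0,0,0,0,2,0,0,1,0,1,0,0,1]
Step 5: insert yg at [14, 15, 16, 28] -> counters=[1,1,1,0,1,0,0,0,0,1,0,0,2,1,2,1,1,1,0,0,1,0,0,0,0,0,0,0,1,0,0,0,2,0,0,1,0,1,0,0,1]
Step 6: insert qi at [0, 7, 20, 30] -> counters=[2,1,1,0,1,0,0,1,0,1,0,0,2,1,2,1,1,1,0,0,2,0,0,0,0,0,0,0,1,0,1,0,2,0,0,1,0,1,0,0,1]
Step 7: insert lm at [10, 26, 27, 39] -> counters=[2,1,1,0,1,0,0,1,0,1,1,0,2,1,2,1,1,1,0,0,2,0,0,0,0,0,1,1,1,0,1,0,2,0,0,1,0,1,0,1,1]
Step 8: insert pwa at [11, 14, 16, 23] -> counters=[2,1,1,0,1,0,0,1,0,1,1,1,2,1,3,1,2,1,0,0,2,0,0,1,0,0,1,1,1,0,1,0,2,0,0,1,0,1,0,1,1]
Step 9: delete jkb at [0, 13, 14, 40] -> counters=[1,1,1,0,1,0,0,1,0,1,1,1,2,0,2,1,2,1,0,0,2,0,0,1,0,0,1,1,1,0,1,0,2,0,0,1,0,1,0,1,0]
Step 10: insert lm at [10, 26, 27, 39] -> counters=[1,1,1,0,1,0,0,1,0,1,2,1,2,0,2,1,2,1,0,0,2,0,0,1,0,0,2,2,1,0,1,0,2,0,0,1,0,1,0,2,0]
Query jkb: check counters[0]=1 counters[13]=0 counters[14]=2 counters[40]=0 -> no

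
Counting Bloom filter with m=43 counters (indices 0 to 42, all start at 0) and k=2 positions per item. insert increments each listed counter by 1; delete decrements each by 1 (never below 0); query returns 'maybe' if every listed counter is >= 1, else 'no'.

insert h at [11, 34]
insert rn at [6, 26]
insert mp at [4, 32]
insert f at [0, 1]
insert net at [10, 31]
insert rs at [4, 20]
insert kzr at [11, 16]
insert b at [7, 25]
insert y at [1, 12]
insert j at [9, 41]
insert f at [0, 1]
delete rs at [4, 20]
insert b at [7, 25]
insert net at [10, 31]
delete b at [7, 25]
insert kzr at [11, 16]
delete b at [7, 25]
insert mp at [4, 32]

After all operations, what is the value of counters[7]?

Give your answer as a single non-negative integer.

Answer: 0

Derivation:
Step 1: insert h at [11, 34] -> counters=[0,0,0,0,0,0,0,0,0,0,0,1,0,0,0,0,0,0,0,0,0,0,0,0,0,0,0,0,0,0,0,0,0,0,1,0,0,0,0,0,0,0,0]
Step 2: insert rn at [6, 26] -> counters=[0,0,0,0,0,0,1,0,0,0,0,1,0,0,0,0,0,0,0,0,0,0,0,0,0,0,1,0,0,0,0,0,0,0,1,0,0,0,0,0,0,0,0]
Step 3: insert mp at [4, 32] -> counters=[0,0,0,0,1,0,1,0,0,0,0,1,0,0,0,0,0,0,0,0,0,0,0,0,0,0,1,0,0,0,0,0,1,0,1,0,0,0,0,0,0,0,0]
Step 4: insert f at [0, 1] -> counters=[1,1,0,0,1,0,1,0,0,0,0,1,0,0,0,0,0,0,0,0,0,0,0,0,0,0,1,0,0,0,0,0,1,0,1,0,0,0,0,0,0,0,0]
Step 5: insert net at [10, 31] -> counters=[1,1,0,0,1,0,1,0,0,0,1,1,0,0,0,0,0,0,0,0,0,0,0,0,0,0,1,0,0,0,0,1,1,0,1,0,0,0,0,0,0,0,0]
Step 6: insert rs at [4, 20] -> counters=[1,1,0,0,2,0,1,0,0,0,1,1,0,0,0,0,0,0,0,0,1,0,0,0,0,0,1,0,0,0,0,1,1,0,1,0,0,0,0,0,0,0,0]
Step 7: insert kzr at [11, 16] -> counters=[1,1,0,0,2,0,1,0,0,0,1,2,0,0,0,0,1,0,0,0,1,0,0,0,0,0,1,0,0,0,0,1,1,0,1,0,0,0,0,0,0,0,0]
Step 8: insert b at [7, 25] -> counters=[1,1,0,0,2,0,1,1,0,0,1,2,0,0,0,0,1,0,0,0,1,0,0,0,0,1,1,0,0,0,0,1,1,0,1,0,0,0,0,0,0,0,0]
Step 9: insert y at [1, 12] -> counters=[1,2,0,0,2,0,1,1,0,0,1,2,1,0,0,0,1,0,0,0,1,0,0,0,0,1,1,0,0,0,0,1,1,0,1,0,0,0,0,0,0,0,0]
Step 10: insert j at [9, 41] -> counters=[1,2,0,0,2,0,1,1,0,1,1,2,1,0,0,0,1,0,0,0,1,0,0,0,0,1,1,0,0,0,0,1,1,0,1,0,0,0,0,0,0,1,0]
Step 11: insert f at [0, 1] -> counters=[2,3,0,0,2,0,1,1,0,1,1,2,1,0,0,0,1,0,0,0,1,0,0,0,0,1,1,0,0,0,0,1,1,0,1,0,0,0,0,0,0,1,0]
Step 12: delete rs at [4, 20] -> counters=[2,3,0,0,1,0,1,1,0,1,1,2,1,0,0,0,1,0,0,0,0,0,0,0,0,1,1,0,0,0,0,1,1,0,1,0,0,0,0,0,0,1,0]
Step 13: insert b at [7, 25] -> counters=[2,3,0,0,1,0,1,2,0,1,1,2,1,0,0,0,1,0,0,0,0,0,0,0,0,2,1,0,0,0,0,1,1,0,1,0,0,0,0,0,0,1,0]
Step 14: insert net at [10, 31] -> counters=[2,3,0,0,1,0,1,2,0,1,2,2,1,0,0,0,1,0,0,0,0,0,0,0,0,2,1,0,0,0,0,2,1,0,1,0,0,0,0,0,0,1,0]
Step 15: delete b at [7, 25] -> counters=[2,3,0,0,1,0,1,1,0,1,2,2,1,0,0,0,1,0,0,0,0,0,0,0,0,1,1,0,0,0,0,2,1,0,1,0,0,0,0,0,0,1,0]
Step 16: insert kzr at [11, 16] -> counters=[2,3,0,0,1,0,1,1,0,1,2,3,1,0,0,0,2,0,0,0,0,0,0,0,0,1,1,0,0,0,0,2,1,0,1,0,0,0,0,0,0,1,0]
Step 17: delete b at [7, 25] -> counters=[2,3,0,0,1,0,1,0,0,1,2,3,1,0,0,0,2,0,0,0,0,0,0,0,0,0,1,0,0,0,0,2,1,0,1,0,0,0,0,0,0,1,0]
Step 18: insert mp at [4, 32] -> counters=[2,3,0,0,2,0,1,0,0,1,2,3,1,0,0,0,2,0,0,0,0,0,0,0,0,0,1,0,0,0,0,2,2,0,1,0,0,0,0,0,0,1,0]
Final counters=[2,3,0,0,2,0,1,0,0,1,2,3,1,0,0,0,2,0,0,0,0,0,0,0,0,0,1,0,0,0,0,2,2,0,1,0,0,0,0,0,0,1,0] -> counters[7]=0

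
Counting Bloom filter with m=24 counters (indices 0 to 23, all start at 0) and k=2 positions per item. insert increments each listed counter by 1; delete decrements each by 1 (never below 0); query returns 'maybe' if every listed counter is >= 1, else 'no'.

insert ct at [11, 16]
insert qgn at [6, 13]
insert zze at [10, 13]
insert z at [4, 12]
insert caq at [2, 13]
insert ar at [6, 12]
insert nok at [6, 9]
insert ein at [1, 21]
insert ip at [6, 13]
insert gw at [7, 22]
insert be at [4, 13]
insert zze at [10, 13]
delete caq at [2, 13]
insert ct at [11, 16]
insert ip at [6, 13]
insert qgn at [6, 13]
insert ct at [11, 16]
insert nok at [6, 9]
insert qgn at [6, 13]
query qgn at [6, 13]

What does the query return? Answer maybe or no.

Answer: maybe

Derivation:
Step 1: insert ct at [11, 16] -> counters=[0,0,0,0,0,0,0,0,0,0,0,1,0,0,0,0,1,0,0,0,0,0,0,0]
Step 2: insert qgn at [6, 13] -> counters=[0,0,0,0,0,0,1,0,0,0,0,1,0,1,0,0,1,0,0,0,0,0,0,0]
Step 3: insert zze at [10, 13] -> counters=[0,0,0,0,0,0,1,0,0,0,1,1,0,2,0,0,1,0,0,0,0,0,0,0]
Step 4: insert z at [4, 12] -> counters=[0,0,0,0,1,0,1,0,0,0,1,1,1,2,0,0,1,0,0,0,0,0,0,0]
Step 5: insert caq at [2, 13] -> counters=[0,0,1,0,1,0,1,0,0,0,1,1,1,3,0,0,1,0,0,0,0,0,0,0]
Step 6: insert ar at [6, 12] -> counters=[0,0,1,0,1,0,2,0,0,0,1,1,2,3,0,0,1,0,0,0,0,0,0,0]
Step 7: insert nok at [6, 9] -> counters=[0,0,1,0,1,0,3,0,0,1,1,1,2,3,0,0,1,0,0,0,0,0,0,0]
Step 8: insert ein at [1, 21] -> counters=[0,1,1,0,1,0,3,0,0,1,1,1,2,3,0,0,1,0,0,0,0,1,0,0]
Step 9: insert ip at [6, 13] -> counters=[0,1,1,0,1,0,4,0,0,1,1,1,2,4,0,0,1,0,0,0,0,1,0,0]
Step 10: insert gw at [7, 22] -> counters=[0,1,1,0,1,0,4,1,0,1,1,1,2,4,0,0,1,0,0,0,0,1,1,0]
Step 11: insert be at [4, 13] -> counters=[0,1,1,0,2,0,4,1,0,1,1,1,2,5,0,0,1,0,0,0,0,1,1,0]
Step 12: insert zze at [10, 13] -> counters=[0,1,1,0,2,0,4,1,0,1,2,1,2,6,0,0,1,0,0,0,0,1,1,0]
Step 13: delete caq at [2, 13] -> counters=[0,1,0,0,2,0,4,1,0,1,2,1,2,5,0,0,1,0,0,0,0,1,1,0]
Step 14: insert ct at [11, 16] -> counters=[0,1,0,0,2,0,4,1,0,1,2,2,2,5,0,0,2,0,0,0,0,1,1,0]
Step 15: insert ip at [6, 13] -> counters=[0,1,0,0,2,0,5,1,0,1,2,2,2,6,0,0,2,0,0,0,0,1,1,0]
Step 16: insert qgn at [6, 13] -> counters=[0,1,0,0,2,0,6,1,0,1,2,2,2,7,0,0,2,0,0,0,0,1,1,0]
Step 17: insert ct at [11, 16] -> counters=[0,1,0,0,2,0,6,1,0,1,2,3,2,7,0,0,3,0,0,0,0,1,1,0]
Step 18: insert nok at [6, 9] -> counters=[0,1,0,0,2,0,7,1,0,2,2,3,2,7,0,0,3,0,0,0,0,1,1,0]
Step 19: insert qgn at [6, 13] -> counters=[0,1,0,0,2,0,8,1,0,2,2,3,2,8,0,0,3,0,0,0,0,1,1,0]
Query qgn: check counters[6]=8 counters[13]=8 -> maybe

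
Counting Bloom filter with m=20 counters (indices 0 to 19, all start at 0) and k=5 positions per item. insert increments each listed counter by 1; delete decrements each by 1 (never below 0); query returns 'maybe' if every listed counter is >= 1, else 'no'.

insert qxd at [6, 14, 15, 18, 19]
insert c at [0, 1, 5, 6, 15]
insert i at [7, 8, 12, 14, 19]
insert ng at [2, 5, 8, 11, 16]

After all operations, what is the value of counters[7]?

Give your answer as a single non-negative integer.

Step 1: insert qxd at [6, 14, 15, 18, 19] -> counters=[0,0,0,0,0,0,1,0,0,0,0,0,0,0,1,1,0,0,1,1]
Step 2: insert c at [0, 1, 5, 6, 15] -> counters=[1,1,0,0,0,1,2,0,0,0,0,0,0,0,1,2,0,0,1,1]
Step 3: insert i at [7, 8, 12, 14, 19] -> counters=[1,1,0,0,0,1,2,1,1,0,0,0,1,0,2,2,0,0,1,2]
Step 4: insert ng at [2, 5, 8, 11, 16] -> counters=[1,1,1,0,0,2,2,1,2,0,0,1,1,0,2,2,1,0,1,2]
Final counters=[1,1,1,0,0,2,2,1,2,0,0,1,1,0,2,2,1,0,1,2] -> counters[7]=1

Answer: 1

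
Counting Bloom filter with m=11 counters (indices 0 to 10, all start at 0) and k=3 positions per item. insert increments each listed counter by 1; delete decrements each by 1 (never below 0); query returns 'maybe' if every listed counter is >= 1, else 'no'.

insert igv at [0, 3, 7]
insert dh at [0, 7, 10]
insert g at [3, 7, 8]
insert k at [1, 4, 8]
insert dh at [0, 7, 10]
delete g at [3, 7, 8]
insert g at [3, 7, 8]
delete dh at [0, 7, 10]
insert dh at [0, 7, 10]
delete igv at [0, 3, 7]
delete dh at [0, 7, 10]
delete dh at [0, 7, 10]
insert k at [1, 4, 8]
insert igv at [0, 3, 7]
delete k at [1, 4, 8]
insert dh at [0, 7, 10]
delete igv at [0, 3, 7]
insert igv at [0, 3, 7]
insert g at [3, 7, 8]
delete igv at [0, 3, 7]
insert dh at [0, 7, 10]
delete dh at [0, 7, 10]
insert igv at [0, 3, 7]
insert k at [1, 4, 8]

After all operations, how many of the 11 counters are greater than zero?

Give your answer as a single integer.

Answer: 7

Derivation:
Step 1: insert igv at [0, 3, 7] -> counters=[1,0,0,1,0,0,0,1,0,0,0]
Step 2: insert dh at [0, 7, 10] -> counters=[2,0,0,1,0,0,0,2,0,0,1]
Step 3: insert g at [3, 7, 8] -> counters=[2,0,0,2,0,0,0,3,1,0,1]
Step 4: insert k at [1, 4, 8] -> counters=[2,1,0,2,1,0,0,3,2,0,1]
Step 5: insert dh at [0, 7, 10] -> counters=[3,1,0,2,1,0,0,4,2,0,2]
Step 6: delete g at [3, 7, 8] -> counters=[3,1,0,1,1,0,0,3,1,0,2]
Step 7: insert g at [3, 7, 8] -> counters=[3,1,0,2,1,0,0,4,2,0,2]
Step 8: delete dh at [0, 7, 10] -> counters=[2,1,0,2,1,0,0,3,2,0,1]
Step 9: insert dh at [0, 7, 10] -> counters=[3,1,0,2,1,0,0,4,2,0,2]
Step 10: delete igv at [0, 3, 7] -> counters=[2,1,0,1,1,0,0,3,2,0,2]
Step 11: delete dh at [0, 7, 10] -> counters=[1,1,0,1,1,0,0,2,2,0,1]
Step 12: delete dh at [0, 7, 10] -> counters=[0,1,0,1,1,0,0,1,2,0,0]
Step 13: insert k at [1, 4, 8] -> counters=[0,2,0,1,2,0,0,1,3,0,0]
Step 14: insert igv at [0, 3, 7] -> counters=[1,2,0,2,2,0,0,2,3,0,0]
Step 15: delete k at [1, 4, 8] -> counters=[1,1,0,2,1,0,0,2,2,0,0]
Step 16: insert dh at [0, 7, 10] -> counters=[2,1,0,2,1,0,0,3,2,0,1]
Step 17: delete igv at [0, 3, 7] -> counters=[1,1,0,1,1,0,0,2,2,0,1]
Step 18: insert igv at [0, 3, 7] -> counters=[2,1,0,2,1,0,0,3,2,0,1]
Step 19: insert g at [3, 7, 8] -> counters=[2,1,0,3,1,0,0,4,3,0,1]
Step 20: delete igv at [0, 3, 7] -> counters=[1,1,0,2,1,0,0,3,3,0,1]
Step 21: insert dh at [0, 7, 10] -> counters=[2,1,0,2,1,0,0,4,3,0,2]
Step 22: delete dh at [0, 7, 10] -> counters=[1,1,0,2,1,0,0,3,3,0,1]
Step 23: insert igv at [0, 3, 7] -> counters=[2,1,0,3,1,0,0,4,3,0,1]
Step 24: insert k at [1, 4, 8] -> counters=[2,2,0,3,2,0,0,4,4,0,1]
Final counters=[2,2,0,3,2,0,0,4,4,0,1] -> 7 nonzero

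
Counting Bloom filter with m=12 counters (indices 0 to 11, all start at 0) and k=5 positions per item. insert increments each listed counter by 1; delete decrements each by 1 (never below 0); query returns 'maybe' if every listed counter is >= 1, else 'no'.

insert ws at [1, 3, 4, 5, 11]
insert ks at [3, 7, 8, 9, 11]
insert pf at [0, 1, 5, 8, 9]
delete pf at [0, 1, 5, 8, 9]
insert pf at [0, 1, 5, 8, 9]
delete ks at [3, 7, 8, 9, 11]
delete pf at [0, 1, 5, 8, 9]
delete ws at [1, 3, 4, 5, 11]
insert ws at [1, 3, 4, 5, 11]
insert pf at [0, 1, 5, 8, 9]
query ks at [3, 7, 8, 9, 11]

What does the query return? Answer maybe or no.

Answer: no

Derivation:
Step 1: insert ws at [1, 3, 4, 5, 11] -> counters=[0,1,0,1,1,1,0,0,0,0,0,1]
Step 2: insert ks at [3, 7, 8, 9, 11] -> counters=[0,1,0,2,1,1,0,1,1,1,0,2]
Step 3: insert pf at [0, 1, 5, 8, 9] -> counters=[1,2,0,2,1,2,0,1,2,2,0,2]
Step 4: delete pf at [0, 1, 5, 8, 9] -> counters=[0,1,0,2,1,1,0,1,1,1,0,2]
Step 5: insert pf at [0, 1, 5, 8, 9] -> counters=[1,2,0,2,1,2,0,1,2,2,0,2]
Step 6: delete ks at [3, 7, 8, 9, 11] -> counters=[1,2,0,1,1,2,0,0,1,1,0,1]
Step 7: delete pf at [0, 1, 5, 8, 9] -> counters=[0,1,0,1,1,1,0,0,0,0,0,1]
Step 8: delete ws at [1, 3, 4, 5, 11] -> counters=[0,0,0,0,0,0,0,0,0,0,0,0]
Step 9: insert ws at [1, 3, 4, 5, 11] -> counters=[0,1,0,1,1,1,0,0,0,0,0,1]
Step 10: insert pf at [0, 1, 5, 8, 9] -> counters=[1,2,0,1,1,2,0,0,1,1,0,1]
Query ks: check counters[3]=1 counters[7]=0 counters[8]=1 counters[9]=1 counters[11]=1 -> no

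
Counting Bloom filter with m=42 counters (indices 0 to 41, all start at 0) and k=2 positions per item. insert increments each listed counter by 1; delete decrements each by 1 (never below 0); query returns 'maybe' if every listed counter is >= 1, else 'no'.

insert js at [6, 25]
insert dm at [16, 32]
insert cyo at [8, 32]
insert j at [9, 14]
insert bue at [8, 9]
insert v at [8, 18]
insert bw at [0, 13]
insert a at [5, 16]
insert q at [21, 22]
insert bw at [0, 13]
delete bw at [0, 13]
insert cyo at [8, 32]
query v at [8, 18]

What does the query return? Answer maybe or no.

Step 1: insert js at [6, 25] -> counters=[0,0,0,0,0,0,1,0,0,0,0,0,0,0,0,0,0,0,0,0,0,0,0,0,0,1,0,0,0,0,0,0,0,0,0,0,0,0,0,0,0,0]
Step 2: insert dm at [16, 32] -> counters=[0,0,0,0,0,0,1,0,0,0,0,0,0,0,0,0,1,0,0,0,0,0,0,0,0,1,0,0,0,0,0,0,1,0,0,0,0,0,0,0,0,0]
Step 3: insert cyo at [8, 32] -> counters=[0,0,0,0,0,0,1,0,1,0,0,0,0,0,0,0,1,0,0,0,0,0,0,0,0,1,0,0,0,0,0,0,2,0,0,0,0,0,0,0,0,0]
Step 4: insert j at [9, 14] -> counters=[0,0,0,0,0,0,1,0,1,1,0,0,0,0,1,0,1,0,0,0,0,0,0,0,0,1,0,0,0,0,0,0,2,0,0,0,0,0,0,0,0,0]
Step 5: insert bue at [8, 9] -> counters=[0,0,0,0,0,0,1,0,2,2,0,0,0,0,1,0,1,0,0,0,0,0,0,0,0,1,0,0,0,0,0,0,2,0,0,0,0,0,0,0,0,0]
Step 6: insert v at [8, 18] -> counters=[0,0,0,0,0,0,1,0,3,2,0,0,0,0,1,0,1,0,1,0,0,0,0,0,0,1,0,0,0,0,0,0,2,0,0,0,0,0,0,0,0,0]
Step 7: insert bw at [0, 13] -> counters=[1,0,0,0,0,0,1,0,3,2,0,0,0,1,1,0,1,0,1,0,0,0,0,0,0,1,0,0,0,0,0,0,2,0,0,0,0,0,0,0,0,0]
Step 8: insert a at [5, 16] -> counters=[1,0,0,0,0,1,1,0,3,2,0,0,0,1,1,0,2,0,1,0,0,0,0,0,0,1,0,0,0,0,0,0,2,0,0,0,0,0,0,0,0,0]
Step 9: insert q at [21, 22] -> counters=[1,0,0,0,0,1,1,0,3,2,0,0,0,1,1,0,2,0,1,0,0,1,1,0,0,1,0,0,0,0,0,0,2,0,0,0,0,0,0,0,0,0]
Step 10: insert bw at [0, 13] -> counters=[2,0,0,0,0,1,1,0,3,2,0,0,0,2,1,0,2,0,1,0,0,1,1,0,0,1,0,0,0,0,0,0,2,0,0,0,0,0,0,0,0,0]
Step 11: delete bw at [0, 13] -> counters=[1,0,0,0,0,1,1,0,3,2,0,0,0,1,1,0,2,0,1,0,0,1,1,0,0,1,0,0,0,0,0,0,2,0,0,0,0,0,0,0,0,0]
Step 12: insert cyo at [8, 32] -> counters=[1,0,0,0,0,1,1,0,4,2,0,0,0,1,1,0,2,0,1,0,0,1,1,0,0,1,0,0,0,0,0,0,3,0,0,0,0,0,0,0,0,0]
Query v: check counters[8]=4 counters[18]=1 -> maybe

Answer: maybe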